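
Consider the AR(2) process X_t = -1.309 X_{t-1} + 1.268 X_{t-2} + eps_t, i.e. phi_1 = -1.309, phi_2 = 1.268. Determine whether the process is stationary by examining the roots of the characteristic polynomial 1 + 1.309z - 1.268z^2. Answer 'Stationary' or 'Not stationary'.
\text{Not stationary}

The AR(p) characteristic polynomial is P(z) = 1 + 1.309z - 1.268z^2.
Stationarity requires all roots to lie outside the unit circle, i.e. |z| > 1 for every root.
Set 1 + (1.309) z + (-1.268) z^2 = 0, i.e. a z^2 + b z + c = 0 with a = -1.268, b = 1.309, c = 1.
Discriminant D = b^2 - 4ac = (1.309)^2 - 4*(-1.268)*1 = 1.713481 - (-5.072) = 6.785481.
D >= 0, so the roots are real: z = (-b +/- sqrt(D)) / (2a) = (-1.309 +/- 2.604896) / (-2.536).
  z_1 = (-1.309 + 2.604896) / (-2.536) = -0.511,   |z_1| = 0.511.
  z_2 = (-1.309 - 2.604896) / (-2.536) = 1.5433,   |z_2| = 1.5433.
Moduli of all roots: 0.5110, 1.5433.
All moduli strictly greater than 1? No.
Verdict: Not stationary.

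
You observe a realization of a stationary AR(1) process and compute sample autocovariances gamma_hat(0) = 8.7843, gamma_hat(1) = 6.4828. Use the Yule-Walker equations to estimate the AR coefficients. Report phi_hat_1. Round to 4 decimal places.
\hat\phi_{1} = 0.7380

The Yule-Walker equations for an AR(p) process read, in matrix form,
  Gamma_p phi = r_p,   with   (Gamma_p)_{ij} = gamma(|i - j|),
                       (r_p)_i = gamma(i),   i,j = 1..p.
Substitute the sample gammas (Toeplitz matrix and right-hand side of size 1):
  Gamma_p = [[8.7843]]
  r_p     = [6.4828]
With p = 1 this is the single equation gamma(0) phi_1 = gamma(1):
  phi_hat_1 = gamma(1) / gamma(0) = 6.4828 / 8.7843 = 0.7380.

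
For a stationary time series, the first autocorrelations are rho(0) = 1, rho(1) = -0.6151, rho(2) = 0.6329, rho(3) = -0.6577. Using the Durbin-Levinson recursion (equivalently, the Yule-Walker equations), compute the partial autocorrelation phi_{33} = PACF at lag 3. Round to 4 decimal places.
\phi_{33} = -0.3400

The PACF at lag k is phi_{kk}, the last component of the solution
to the Yule-Walker system G_k phi = r_k where
  (G_k)_{ij} = rho(|i - j|), (r_k)_i = rho(i), i,j = 1..k.
Equivalently, Durbin-Levinson gives phi_{kk} iteratively:
  phi_{11} = rho(1)
  phi_{kk} = [rho(k) - sum_{j=1..k-1} phi_{k-1,j} rho(k-j)]
            / [1 - sum_{j=1..k-1} phi_{k-1,j} rho(j)],
  phi_{k,j} = phi_{k-1,j} - phi_{kk} phi_{k-1,k-j},  j = 1..k-1.
Step k = 1:
  phi_11 = rho(1) = -0.6151.
Step k = 2:
  phi_22 = [rho(2) - phi_11 rho(1)] / [1 - phi_11 rho(1)] = [0.6329 - (-0.6151)(-0.6151)] / [1 - (-0.6151)(-0.6151)]
         = 0.25455199 / 0.62165199 = 0.409477.
  Update: phi_21 = phi_11 - phi_22 phi_11 = -0.6151 - (0.409477)(-0.6151) = -0.363231.
Step k = 3:
  phi_33 = [rho(3) - phi_21 rho(2) - phi_22 rho(1)] / [1 - phi_21 rho(1) - phi_22 rho(2)]
    numerator   = -0.6577 - (-0.363231)(0.6329) - (0.409477)(-0.6151) = -0.17594206
    denominator = 1 - (-0.363231)(-0.6151) - (0.409477)(0.6329) = 0.51741889
  phi_33 = -0.17594206 / 0.51741889 = -0.34.
Therefore phi_{33} = -0.3400.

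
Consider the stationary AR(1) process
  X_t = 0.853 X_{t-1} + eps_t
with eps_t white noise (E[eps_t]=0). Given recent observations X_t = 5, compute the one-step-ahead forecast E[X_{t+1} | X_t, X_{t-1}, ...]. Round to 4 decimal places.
E[X_{t+1} \mid \mathcal F_t] = 4.2650

For an AR(p) model X_t = c + sum_i phi_i X_{t-i} + eps_t, the
one-step-ahead conditional mean is
  E[X_{t+1} | X_t, ...] = c + sum_i phi_i X_{t+1-i}.
Substitute known values:
  E[X_{t+1} | ...] = (0.853) * (5)
                   = 4.2650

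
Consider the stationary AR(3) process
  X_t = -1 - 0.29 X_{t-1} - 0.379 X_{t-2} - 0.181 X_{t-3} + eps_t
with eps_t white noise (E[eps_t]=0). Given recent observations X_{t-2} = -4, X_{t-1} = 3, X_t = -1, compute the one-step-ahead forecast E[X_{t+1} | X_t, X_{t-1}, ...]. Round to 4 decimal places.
E[X_{t+1} \mid \mathcal F_t] = -1.1230

For an AR(p) model X_t = c + sum_i phi_i X_{t-i} + eps_t, the
one-step-ahead conditional mean is
  E[X_{t+1} | X_t, ...] = c + sum_i phi_i X_{t+1-i}.
Substitute known values:
  E[X_{t+1} | ...] = -1 + (-0.29) * (-1) + (-0.379) * (3) + (-0.181) * (-4)
                   = -1.1230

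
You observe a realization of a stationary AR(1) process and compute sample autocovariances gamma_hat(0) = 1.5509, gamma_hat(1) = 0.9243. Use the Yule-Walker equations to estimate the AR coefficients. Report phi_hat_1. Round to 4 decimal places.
\hat\phi_{1} = 0.5960

The Yule-Walker equations for an AR(p) process read, in matrix form,
  Gamma_p phi = r_p,   with   (Gamma_p)_{ij} = gamma(|i - j|),
                       (r_p)_i = gamma(i),   i,j = 1..p.
Substitute the sample gammas (Toeplitz matrix and right-hand side of size 1):
  Gamma_p = [[1.5509]]
  r_p     = [0.9243]
With p = 1 this is the single equation gamma(0) phi_1 = gamma(1):
  phi_hat_1 = gamma(1) / gamma(0) = 0.9243 / 1.5509 = 0.5960.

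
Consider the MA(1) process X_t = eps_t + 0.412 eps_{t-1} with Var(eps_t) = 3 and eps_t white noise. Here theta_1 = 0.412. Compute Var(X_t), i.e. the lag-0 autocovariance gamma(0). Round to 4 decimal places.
\gamma(0) = 3.5092

For an MA(q) process X_t = eps_t + sum_i theta_i eps_{t-i} with
Var(eps_t) = sigma^2, the variance is
  gamma(0) = sigma^2 * (1 + sum_i theta_i^2).
  sum_i theta_i^2 = (0.412)^2 = 0.169744.
  gamma(0) = 3 * (1 + 0.169744) = 3 * 1.169744 = 3.509232, which rounds to 3.5092.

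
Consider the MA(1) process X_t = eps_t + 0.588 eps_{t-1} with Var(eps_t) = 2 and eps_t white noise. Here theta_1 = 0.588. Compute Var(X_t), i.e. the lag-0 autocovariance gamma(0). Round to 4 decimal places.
\gamma(0) = 2.6915

For an MA(q) process X_t = eps_t + sum_i theta_i eps_{t-i} with
Var(eps_t) = sigma^2, the variance is
  gamma(0) = sigma^2 * (1 + sum_i theta_i^2).
  sum_i theta_i^2 = (0.588)^2 = 0.345744.
  gamma(0) = 2 * (1 + 0.345744) = 2 * 1.345744 = 2.691488, which rounds to 2.6915.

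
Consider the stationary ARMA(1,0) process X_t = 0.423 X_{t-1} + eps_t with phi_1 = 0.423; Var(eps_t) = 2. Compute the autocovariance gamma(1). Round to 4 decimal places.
\gamma(1) = 1.0304

Multiply the model equation by X_{t-k} and take expectations. With theta_0 = psi_0 = 1 and psi_j the MA(infinity) weights, this gives
  gamma(k) - sum_i phi_i gamma(k-i) = c_k,
  c_k = sigma^2 * sum_{j=k..q} theta_j psi_{j-k}   (c_k = 0 for k > q),
using gamma(-m) = gamma(m).
Pure AR (q = 0): c_0 = sigma^2 = 2, c_k = 0 for k >= 1.
Equations for k = 0 and k = 1 (AR order 1):
  gamma(0) = phi_1 gamma(1) + c_0
  gamma(1) = phi_1 gamma(0) + c_1
Substituting the second into the first: gamma(0) (1 - phi_1^2) = c_0 + phi_1 c_1, so
  gamma(0) = c_0 / (1 - phi_1^2) = 2 / (1 - (0.423)^2) = 2 / 0.821071 = 2.435843.
  gamma(1) = phi_1 gamma(0) = (0.423)(2.435843) = 1.030362.
Therefore gamma(1) = 1.0304 (to 4 decimal places).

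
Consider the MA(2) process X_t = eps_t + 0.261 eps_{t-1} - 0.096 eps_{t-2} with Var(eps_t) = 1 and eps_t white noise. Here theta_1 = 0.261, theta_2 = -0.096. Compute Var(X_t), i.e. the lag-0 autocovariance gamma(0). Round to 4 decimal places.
\gamma(0) = 1.0773

For an MA(q) process X_t = eps_t + sum_i theta_i eps_{t-i} with
Var(eps_t) = sigma^2, the variance is
  gamma(0) = sigma^2 * (1 + sum_i theta_i^2).
  sum_i theta_i^2 = (0.261)^2 + (-0.096)^2 = 0.068121 + 0.009216 = 0.077337.
  gamma(0) = 1 * (1 + 0.077337) = 1 * 1.077337 = 1.077337, which rounds to 1.0773.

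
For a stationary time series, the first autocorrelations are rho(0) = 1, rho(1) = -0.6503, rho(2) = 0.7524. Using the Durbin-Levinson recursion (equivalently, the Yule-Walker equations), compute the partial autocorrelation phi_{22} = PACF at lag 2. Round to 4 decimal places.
\phi_{22} = 0.5710

The PACF at lag k is phi_{kk}, the last component of the solution
to the Yule-Walker system G_k phi = r_k where
  (G_k)_{ij} = rho(|i - j|), (r_k)_i = rho(i), i,j = 1..k.
Equivalently, Durbin-Levinson gives phi_{kk} iteratively:
  phi_{11} = rho(1)
  phi_{kk} = [rho(k) - sum_{j=1..k-1} phi_{k-1,j} rho(k-j)]
            / [1 - sum_{j=1..k-1} phi_{k-1,j} rho(j)],
  phi_{k,j} = phi_{k-1,j} - phi_{kk} phi_{k-1,k-j},  j = 1..k-1.
Step k = 1:
  phi_11 = rho(1) = -0.6503.
Step k = 2:
  phi_22 = [rho(2) - phi_11 rho(1)] / [1 - phi_11 rho(1)] = [0.7524 - (-0.6503)(-0.6503)] / [1 - (-0.6503)(-0.6503)]
         = 0.32950991 / 0.57710991 = 0.571.
Therefore phi_{22} = 0.5710.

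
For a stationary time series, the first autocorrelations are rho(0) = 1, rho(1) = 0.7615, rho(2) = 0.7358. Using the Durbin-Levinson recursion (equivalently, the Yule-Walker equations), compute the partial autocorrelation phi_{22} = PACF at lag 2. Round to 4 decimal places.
\phi_{22} = 0.3711

The PACF at lag k is phi_{kk}, the last component of the solution
to the Yule-Walker system G_k phi = r_k where
  (G_k)_{ij} = rho(|i - j|), (r_k)_i = rho(i), i,j = 1..k.
Equivalently, Durbin-Levinson gives phi_{kk} iteratively:
  phi_{11} = rho(1)
  phi_{kk} = [rho(k) - sum_{j=1..k-1} phi_{k-1,j} rho(k-j)]
            / [1 - sum_{j=1..k-1} phi_{k-1,j} rho(j)],
  phi_{k,j} = phi_{k-1,j} - phi_{kk} phi_{k-1,k-j},  j = 1..k-1.
Step k = 1:
  phi_11 = rho(1) = 0.7615.
Step k = 2:
  phi_22 = [rho(2) - phi_11 rho(1)] / [1 - phi_11 rho(1)] = [0.7358 - (0.7615)(0.7615)] / [1 - (0.7615)(0.7615)]
         = 0.15591775 / 0.42011775 = 0.3711.
Therefore phi_{22} = 0.3711.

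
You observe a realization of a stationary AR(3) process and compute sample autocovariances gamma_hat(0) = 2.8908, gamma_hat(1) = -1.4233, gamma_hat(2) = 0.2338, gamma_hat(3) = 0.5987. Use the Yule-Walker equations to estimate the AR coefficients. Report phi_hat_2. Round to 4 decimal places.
\hat\phi_{2} = -0.0890

The Yule-Walker equations for an AR(p) process read, in matrix form,
  Gamma_p phi = r_p,   with   (Gamma_p)_{ij} = gamma(|i - j|),
                       (r_p)_i = gamma(i),   i,j = 1..p.
Substitute the sample gammas (Toeplitz matrix and right-hand side of size 3):
  Gamma_p = [[2.8908, -1.4233, 0.2338], [-1.4233, 2.8908, -1.4233], [0.2338, -1.4233, 2.8908]]
  r_p     = [-1.4233, 0.2338, 0.5987]
Written out (R1..R3):
  (R1) 2.8908 phi_1 - 1.4233 phi_2 + 0.2338 phi_3 = -1.4233
  (R2) -1.4233 phi_1 + 2.8908 phi_2 - 1.4233 phi_3 = 0.2338
  (R3) 0.2338 phi_1 - 1.4233 phi_2 + 2.8908 phi_3 = 0.5987
Gaussian elimination:
  R2 <- R2 - (-1.4233/2.8908) R1 = R2 - (-0.492355) R1:  2.190031 phi_2 - 1.308187 phi_3 = -0.466969
  R3 <- R3 - (0.2338/2.8908) R1 = R3 - (0.080877) R1:  -1.308187 phi_2 + 2.871891 phi_3 = 0.713813
  R3 <- R3 - (-1.308187/2.190031) R2 = R3 - (-0.597337) R2:  2.090462 phi_3 = 0.434875
Back-substitution:
  phi_hat_3 = 0.434875 / 2.090462 = 0.208028
  phi_hat_2 = (-0.466969 - (-1.308187)(0.208028)) / 2.190031 = -0.088962
  phi_hat_1 = (-1.4233 - (-1.4233)(-0.088962) - (0.2338)(0.208028)) / 2.8908 = -0.552981
So phi_hat = [-0.5530, -0.0890, 0.2080].
Therefore phi_hat_2 = -0.0890.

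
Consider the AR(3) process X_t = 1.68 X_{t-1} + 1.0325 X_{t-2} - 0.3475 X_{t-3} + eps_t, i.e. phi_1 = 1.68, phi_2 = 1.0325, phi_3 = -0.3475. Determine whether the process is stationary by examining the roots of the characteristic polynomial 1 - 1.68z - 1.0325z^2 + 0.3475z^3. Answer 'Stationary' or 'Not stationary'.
\text{Not stationary}

The AR(p) characteristic polynomial is P(z) = 1 - 1.68z - 1.0325z^2 + 0.3475z^3.
Stationarity requires all roots to lie outside the unit circle, i.e. |z| > 1 for every root.
Degree 3: look for a simple real root z0 first, then factor out (1 - z/z0) and solve the remaining quadratic.
Testing z0 = 4: P(4) = 1 + (-1.68)(4) + (-1.0325)(4)^2 + (0.3475)(4)^3
  = 1 + (-6.72) + (-16.52) + (22.24) = 0.  So z_0 = 4 is a root, |z_0| = 4.
Divide out the factor (1 - 0.25 z) = (1 - z/z0) (since 1/z0 = 0.25):
  P(z) = (1 - 0.25 z)(1 + (-1.43) z + (-1.39) z^2)
  [check: z-coef -1.43 - (0.25) = -1.68; z^2-coef -1.39 - (0.25)(-1.43) = -1.0325; z^3-coef -(0.25)(-1.39) = 0.3475.]
Remaining roots from the quadratic factor 1 + (-1.43) z + (-1.39) z^2:
  Set 1 + (-1.43) z + (-1.39) z^2 = 0, i.e. a z^2 + b z + c = 0 with a = -1.39, b = -1.43, c = 1.
  Discriminant D = b^2 - 4ac = (-1.43)^2 - 4*(-1.39)*1 = 2.0449 - (-5.56) = 7.6049.
  D >= 0, so the roots are real: z = (-b +/- sqrt(D)) / (2a) = (1.43 +/- 2.757698) / (-2.78).
    z_1 = (1.43 + 2.757698) / (-2.78) = -1.5064,   |z_1| = 1.5064.
    z_2 = (1.43 - 2.757698) / (-2.78) = 0.4776,   |z_2| = 0.4776.
Moduli of all roots: 4.0000, 1.5064, 0.4776.
All moduli strictly greater than 1? No.
Verdict: Not stationary.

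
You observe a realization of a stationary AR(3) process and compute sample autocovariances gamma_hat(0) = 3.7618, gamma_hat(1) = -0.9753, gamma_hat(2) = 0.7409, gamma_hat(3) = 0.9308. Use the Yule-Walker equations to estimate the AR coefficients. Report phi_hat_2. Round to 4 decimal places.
\hat\phi_{2} = 0.2190

The Yule-Walker equations for an AR(p) process read, in matrix form,
  Gamma_p phi = r_p,   with   (Gamma_p)_{ij} = gamma(|i - j|),
                       (r_p)_i = gamma(i),   i,j = 1..p.
Substitute the sample gammas (Toeplitz matrix and right-hand side of size 3):
  Gamma_p = [[3.7618, -0.9753, 0.7409], [-0.9753, 3.7618, -0.9753], [0.7409, -0.9753, 3.7618]]
  r_p     = [-0.9753, 0.7409, 0.9308]
Written out (R1..R3):
  (R1) 3.7618 phi_1 - 0.9753 phi_2 + 0.7409 phi_3 = -0.9753
  (R2) -0.9753 phi_1 + 3.7618 phi_2 - 0.9753 phi_3 = 0.7409
  (R3) 0.7409 phi_1 - 0.9753 phi_2 + 3.7618 phi_3 = 0.9308
Gaussian elimination:
  R2 <- R2 - (-0.9753/3.7618) R1 = R2 - (-0.259264) R1:  3.50894 phi_2 - 0.783211 phi_3 = 0.48804
  R3 <- R3 - (0.7409/3.7618) R1 = R3 - (0.196954) R1:  -0.783211 phi_2 + 3.615877 phi_3 = 1.122889
  R3 <- R3 - (-0.783211/3.50894) R2 = R3 - (-0.223205) R2:  3.441061 phi_3 = 1.231821
Back-substitution:
  phi_hat_3 = 1.231821 / 3.441061 = 0.357977
  phi_hat_2 = (0.48804 - (-0.783211)(0.357977)) / 3.50894 = 0.218987
  phi_hat_1 = (-0.9753 - (-0.9753)(0.218987) - (0.7409)(0.357977)) / 3.7618 = -0.272994
So phi_hat = [-0.2730, 0.2190, 0.3580].
Therefore phi_hat_2 = 0.2190.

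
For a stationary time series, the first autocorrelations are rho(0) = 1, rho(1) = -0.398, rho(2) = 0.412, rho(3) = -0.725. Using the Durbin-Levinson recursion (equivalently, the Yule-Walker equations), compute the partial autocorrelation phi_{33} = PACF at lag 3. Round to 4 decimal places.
\phi_{33} = -0.6410

The PACF at lag k is phi_{kk}, the last component of the solution
to the Yule-Walker system G_k phi = r_k where
  (G_k)_{ij} = rho(|i - j|), (r_k)_i = rho(i), i,j = 1..k.
Equivalently, Durbin-Levinson gives phi_{kk} iteratively:
  phi_{11} = rho(1)
  phi_{kk} = [rho(k) - sum_{j=1..k-1} phi_{k-1,j} rho(k-j)]
            / [1 - sum_{j=1..k-1} phi_{k-1,j} rho(j)],
  phi_{k,j} = phi_{k-1,j} - phi_{kk} phi_{k-1,k-j},  j = 1..k-1.
Step k = 1:
  phi_11 = rho(1) = -0.398.
Step k = 2:
  phi_22 = [rho(2) - phi_11 rho(1)] / [1 - phi_11 rho(1)] = [0.412 - (-0.398)(-0.398)] / [1 - (-0.398)(-0.398)]
         = 0.253596 / 0.841596 = 0.301327.
  Update: phi_21 = phi_11 - phi_22 phi_11 = -0.398 - (0.301327)(-0.398) = -0.278072.
Step k = 3:
  phi_33 = [rho(3) - phi_21 rho(2) - phi_22 rho(1)] / [1 - phi_21 rho(1) - phi_22 rho(2)]
    numerator   = -0.725 - (-0.278072)(0.412) - (0.301327)(-0.398) = -0.49050614
    denominator = 1 - (-0.278072)(-0.398) - (0.301327)(0.412) = 0.76518056
  phi_33 = -0.49050614 / 0.76518056 = -0.641.
Therefore phi_{33} = -0.6410.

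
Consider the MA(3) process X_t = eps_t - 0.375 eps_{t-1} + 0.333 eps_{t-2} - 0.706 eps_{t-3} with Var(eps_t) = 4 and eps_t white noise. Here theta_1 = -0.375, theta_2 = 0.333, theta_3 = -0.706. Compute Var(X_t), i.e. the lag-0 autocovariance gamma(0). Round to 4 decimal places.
\gamma(0) = 6.9998

For an MA(q) process X_t = eps_t + sum_i theta_i eps_{t-i} with
Var(eps_t) = sigma^2, the variance is
  gamma(0) = sigma^2 * (1 + sum_i theta_i^2).
  sum_i theta_i^2 = (-0.375)^2 + (0.333)^2 + (-0.706)^2 = 0.140625 + 0.110889 + 0.498436 = 0.74995.
  gamma(0) = 4 * (1 + 0.74995) = 4 * 1.74995 = 6.9998.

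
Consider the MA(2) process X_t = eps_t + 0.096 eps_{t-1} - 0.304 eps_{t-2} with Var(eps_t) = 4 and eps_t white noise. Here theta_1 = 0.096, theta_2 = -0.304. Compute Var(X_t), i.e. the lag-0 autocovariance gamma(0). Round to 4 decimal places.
\gamma(0) = 4.4065

For an MA(q) process X_t = eps_t + sum_i theta_i eps_{t-i} with
Var(eps_t) = sigma^2, the variance is
  gamma(0) = sigma^2 * (1 + sum_i theta_i^2).
  sum_i theta_i^2 = (0.096)^2 + (-0.304)^2 = 0.009216 + 0.092416 = 0.101632.
  gamma(0) = 4 * (1 + 0.101632) = 4 * 1.101632 = 4.406528, which rounds to 4.4065.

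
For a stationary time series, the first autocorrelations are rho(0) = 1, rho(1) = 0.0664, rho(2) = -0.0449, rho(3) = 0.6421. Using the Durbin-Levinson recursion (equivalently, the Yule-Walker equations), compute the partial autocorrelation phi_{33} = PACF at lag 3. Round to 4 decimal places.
\phi_{33} = 0.6530

The PACF at lag k is phi_{kk}, the last component of the solution
to the Yule-Walker system G_k phi = r_k where
  (G_k)_{ij} = rho(|i - j|), (r_k)_i = rho(i), i,j = 1..k.
Equivalently, Durbin-Levinson gives phi_{kk} iteratively:
  phi_{11} = rho(1)
  phi_{kk} = [rho(k) - sum_{j=1..k-1} phi_{k-1,j} rho(k-j)]
            / [1 - sum_{j=1..k-1} phi_{k-1,j} rho(j)],
  phi_{k,j} = phi_{k-1,j} - phi_{kk} phi_{k-1,k-j},  j = 1..k-1.
Step k = 1:
  phi_11 = rho(1) = 0.0664.
Step k = 2:
  phi_22 = [rho(2) - phi_11 rho(1)] / [1 - phi_11 rho(1)] = [-0.0449 - (0.0664)(0.0664)] / [1 - (0.0664)(0.0664)]
         = -0.04930896 / 0.99559104 = -0.049527.
  Update: phi_21 = phi_11 - phi_22 phi_11 = 0.0664 - (-0.049527)(0.0664) = 0.069689.
Step k = 3:
  phi_33 = [rho(3) - phi_21 rho(2) - phi_22 rho(1)] / [1 - phi_21 rho(1) - phi_22 rho(2)]
    numerator   = 0.6421 - (0.069689)(-0.0449) - (-0.049527)(0.0664) = 0.64851763
    denominator = 1 - (0.069689)(0.0664) - (-0.049527)(-0.0449) = 0.9931489
  phi_33 = 0.64851763 / 0.9931489 = 0.653.
Therefore phi_{33} = 0.6530.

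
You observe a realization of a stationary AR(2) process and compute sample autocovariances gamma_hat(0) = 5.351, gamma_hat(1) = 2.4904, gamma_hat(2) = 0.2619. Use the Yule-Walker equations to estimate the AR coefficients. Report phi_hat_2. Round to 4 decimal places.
\hat\phi_{2} = -0.2140

The Yule-Walker equations for an AR(p) process read, in matrix form,
  Gamma_p phi = r_p,   with   (Gamma_p)_{ij} = gamma(|i - j|),
                       (r_p)_i = gamma(i),   i,j = 1..p.
Substitute the sample gammas (Toeplitz matrix and right-hand side of size 2):
  Gamma_p = [[5.351, 2.4904], [2.4904, 5.351]]
  r_p     = [2.4904, 0.2619]
Written out:
  5.351 phi_1 + 2.4904 phi_2 = 2.4904
  2.4904 phi_1 + 5.351 phi_2 = 0.2619
Solve by Cramer's rule:
  det = gamma(0)^2 - gamma(1)^2 = (5.351)^2 - (2.4904)^2 = 28.633201 - 6.20209216 = 22.43110884
  phi_hat_1 = [gamma(1) gamma(0) - gamma(1) gamma(2)] / det = [(2.4904)(5.351) - (2.4904)(0.2619)] / 22.43110884 = 12.67389464 / 22.43110884 = 0.565
  phi_hat_2 = [gamma(0) gamma(2) - gamma(1)^2] / det = [(5.351)(0.2619) - (2.4904)^2] / 22.43110884 = -4.80066526 / 22.43110884 = -0.214
So phi_hat = [0.5650, -0.2140].
Therefore phi_hat_2 = -0.2140.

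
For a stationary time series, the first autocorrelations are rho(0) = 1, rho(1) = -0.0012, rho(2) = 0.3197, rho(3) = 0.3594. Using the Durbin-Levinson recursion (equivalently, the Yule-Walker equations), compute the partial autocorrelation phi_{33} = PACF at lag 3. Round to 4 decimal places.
\phi_{33} = 0.4010

The PACF at lag k is phi_{kk}, the last component of the solution
to the Yule-Walker system G_k phi = r_k where
  (G_k)_{ij} = rho(|i - j|), (r_k)_i = rho(i), i,j = 1..k.
Equivalently, Durbin-Levinson gives phi_{kk} iteratively:
  phi_{11} = rho(1)
  phi_{kk} = [rho(k) - sum_{j=1..k-1} phi_{k-1,j} rho(k-j)]
            / [1 - sum_{j=1..k-1} phi_{k-1,j} rho(j)],
  phi_{k,j} = phi_{k-1,j} - phi_{kk} phi_{k-1,k-j},  j = 1..k-1.
Step k = 1:
  phi_11 = rho(1) = -0.0012.
Step k = 2:
  phi_22 = [rho(2) - phi_11 rho(1)] / [1 - phi_11 rho(1)] = [0.3197 - (-0.0012)(-0.0012)] / [1 - (-0.0012)(-0.0012)]
         = 0.31969856 / 0.99999856 = 0.319699.
  Update: phi_21 = phi_11 - phi_22 phi_11 = -0.0012 - (0.319699)(-0.0012) = -0.000816.
Step k = 3:
  phi_33 = [rho(3) - phi_21 rho(2) - phi_22 rho(1)] / [1 - phi_21 rho(1) - phi_22 rho(2)]
    numerator   = 0.3594 - (-0.000816)(0.3197) - (0.319699)(-0.0012) = 0.36004463
    denominator = 1 - (-0.000816)(-0.0012) - (0.319699)(0.3197) = 0.89779124
  phi_33 = 0.36004463 / 0.89779124 = 0.401.
Therefore phi_{33} = 0.4010.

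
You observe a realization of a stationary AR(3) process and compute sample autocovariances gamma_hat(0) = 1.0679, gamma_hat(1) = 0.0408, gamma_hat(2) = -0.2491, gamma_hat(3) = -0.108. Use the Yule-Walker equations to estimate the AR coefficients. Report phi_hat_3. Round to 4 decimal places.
\hat\phi_{3} = -0.0860

The Yule-Walker equations for an AR(p) process read, in matrix form,
  Gamma_p phi = r_p,   with   (Gamma_p)_{ij} = gamma(|i - j|),
                       (r_p)_i = gamma(i),   i,j = 1..p.
Substitute the sample gammas (Toeplitz matrix and right-hand side of size 3):
  Gamma_p = [[1.0679, 0.0408, -0.2491], [0.0408, 1.0679, 0.0408], [-0.2491, 0.0408, 1.0679]]
  r_p     = [0.0408, -0.2491, -0.108]
Written out (R1..R3):
  (R1) 1.0679 phi_1 + 0.0408 phi_2 - 0.2491 phi_3 = 0.0408
  (R2) 0.0408 phi_1 + 1.0679 phi_2 + 0.0408 phi_3 = -0.2491
  (R3) -0.2491 phi_1 + 0.0408 phi_2 + 1.0679 phi_3 = -0.108
Gaussian elimination:
  R2 <- R2 - (0.0408/1.0679) R1 = R2 - (0.038206) R1:  1.066341 phi_2 + 0.050317 phi_3 = -0.250659
  R3 <- R3 - (-0.2491/1.0679) R1 = R3 - (-0.233262) R1:  0.050317 phi_2 + 1.009795 phi_3 = -0.098483
  R3 <- R3 - (0.050317/1.066341) R2 = R3 - (0.047187) R2:  1.00742 phi_3 = -0.086655
Back-substitution:
  phi_hat_3 = -0.086655 / 1.00742 = -0.086017
  phi_hat_2 = (-0.250659 - (0.050317)(-0.086017)) / 1.066341 = -0.231005
  phi_hat_1 = (0.0408 - (0.0408)(-0.231005) - (-0.2491)(-0.086017)) / 1.0679 = 0.026967
So phi_hat = [0.0270, -0.2310, -0.0860].
Therefore phi_hat_3 = -0.0860.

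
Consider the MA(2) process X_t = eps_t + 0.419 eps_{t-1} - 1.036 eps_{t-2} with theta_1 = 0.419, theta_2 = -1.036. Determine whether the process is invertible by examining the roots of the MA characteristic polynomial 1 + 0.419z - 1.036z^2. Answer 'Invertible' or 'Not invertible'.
\text{Not invertible}

The MA(q) characteristic polynomial is P(z) = 1 + 0.419z - 1.036z^2.
Invertibility requires all roots to lie outside the unit circle, i.e. |z| > 1 for every root.
Set 1 + (0.419) z + (-1.036) z^2 = 0, i.e. a z^2 + b z + c = 0 with a = -1.036, b = 0.419, c = 1.
Discriminant D = b^2 - 4ac = (0.419)^2 - 4*(-1.036)*1 = 0.175561 - (-4.144) = 4.319561.
D >= 0, so the roots are real: z = (-b +/- sqrt(D)) / (2a) = (-0.419 +/- 2.078355) / (-2.072).
  z_1 = (-0.419 + 2.078355) / (-2.072) = -0.8008,   |z_1| = 0.8008.
  z_2 = (-0.419 - 2.078355) / (-2.072) = 1.2053,   |z_2| = 1.2053.
Moduli of all roots: 0.8008, 1.2053.
All moduli strictly greater than 1? No.
Verdict: Not invertible.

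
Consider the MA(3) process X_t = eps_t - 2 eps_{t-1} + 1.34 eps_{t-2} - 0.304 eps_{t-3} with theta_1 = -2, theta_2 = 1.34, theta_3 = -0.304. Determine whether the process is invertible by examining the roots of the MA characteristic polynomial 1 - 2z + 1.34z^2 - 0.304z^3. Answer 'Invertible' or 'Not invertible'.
\text{Invertible}

The MA(q) characteristic polynomial is P(z) = 1 - 2z + 1.34z^2 - 0.304z^3.
Invertibility requires all roots to lie outside the unit circle, i.e. |z| > 1 for every root.
Degree 3: look for a simple real root z0 first, then factor out (1 - z/z0) and solve the remaining quadratic.
Testing z0 = 1.25: P(1.25) = 1 + (-2)(1.25) + (1.34)(1.25)^2 + (-0.304)(1.25)^3
  = 1 + (-2.5) + (2.09375) + (-0.59375) = 0.  So z_0 = 1.25 is a root, |z_0| = 1.25.
Divide out the factor (1 - 0.8 z) = (1 - z/z0) (since 1/z0 = 0.8):
  P(z) = (1 - 0.8 z)(1 + (-1.2) z + (0.38) z^2)
  [check: z-coef -1.2 - (0.8) = -2; z^2-coef 0.38 - (0.8)(-1.2) = 1.34; z^3-coef -(0.8)(0.38) = -0.304.]
Remaining roots from the quadratic factor 1 + (-1.2) z + (0.38) z^2:
  Set 1 + (-1.2) z + (0.38) z^2 = 0, i.e. a z^2 + b z + c = 0 with a = 0.38, b = -1.2, c = 1.
  Discriminant D = b^2 - 4ac = (-1.2)^2 - 4*(0.38)*1 = 1.44 - (1.52) = -0.08.
  D < 0, so the roots are the complex-conjugate pair z = (-b +/- i sqrt(-D)) / (2a) = 1.5789 +/- 0.3722i.
  For a conjugate pair |z|^2 = z * conj(z) = (product of roots) = c/a = 1/(0.38) = 2.631579, so |z| = sqrt(2.631579) = 1.6222 for both roots.
Moduli of all roots: 1.2500, 1.6222, 1.6222.
All moduli strictly greater than 1? Yes.
Verdict: Invertible.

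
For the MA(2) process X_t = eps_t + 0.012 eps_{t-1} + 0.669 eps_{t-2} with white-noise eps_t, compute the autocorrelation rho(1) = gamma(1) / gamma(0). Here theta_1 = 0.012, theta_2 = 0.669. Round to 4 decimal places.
\rho(1) = 0.0138

For an MA(q) process with theta_0 = 1, the autocovariance is
  gamma(k) = sigma^2 * sum_{i=0..q-k} theta_i * theta_{i+k},
and rho(k) = gamma(k) / gamma(0). Sigma^2 cancels.
  numerator   = (1)*(0.012) + (0.012)*(0.669) = 0.020028.
  denominator = (1)^2 + (0.012)^2 + (0.669)^2 = 1.447705.
  rho(1) = 0.020028 / 1.447705 = 0.0138.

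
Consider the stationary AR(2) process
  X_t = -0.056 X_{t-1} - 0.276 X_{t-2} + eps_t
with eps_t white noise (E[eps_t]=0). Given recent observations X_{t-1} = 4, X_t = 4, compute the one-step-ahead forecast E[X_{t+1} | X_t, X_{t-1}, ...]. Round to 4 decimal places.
E[X_{t+1} \mid \mathcal F_t] = -1.3280

For an AR(p) model X_t = c + sum_i phi_i X_{t-i} + eps_t, the
one-step-ahead conditional mean is
  E[X_{t+1} | X_t, ...] = c + sum_i phi_i X_{t+1-i}.
Substitute known values:
  E[X_{t+1} | ...] = (-0.056) * (4) + (-0.276) * (4)
                   = -1.3280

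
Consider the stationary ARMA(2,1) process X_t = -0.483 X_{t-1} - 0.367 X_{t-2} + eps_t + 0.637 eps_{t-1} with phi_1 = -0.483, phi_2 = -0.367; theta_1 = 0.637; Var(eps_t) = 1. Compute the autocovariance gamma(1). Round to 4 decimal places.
\gamma(1) = 0.0201

Multiply the model equation by X_{t-k} and take expectations. With theta_0 = psi_0 = 1 and psi_j the MA(infinity) weights, this gives
  gamma(k) - sum_i phi_i gamma(k-i) = c_k,
  c_k = sigma^2 * sum_{j=k..q} theta_j psi_{j-k}   (c_k = 0 for k > q),
using gamma(-m) = gamma(m).
psi-weights needed (psi_j = theta_j + sum_i phi_i psi_{j-i}):
  psi_1 = theta_1 + phi_1 = 0.637 + (-0.483) = 0.154
Right-hand sides:
  c_0 = sigma^2 (1 + theta_1 psi_1) = 1 * (1 + (0.637)(0.154)) = 1 * 1.098098 = 1.098098
  c_1 = sigma^2 theta_1 = 1 * (0.637) = 0.637
  c_2 = 0
Equations for k = 0, 1, 2 (AR order 2, c_2 = 0):
  (E0) gamma(0) = phi_1 gamma(1) + phi_2 gamma(2) + c_0
  (E1) gamma(1) = phi_1 gamma(0) + phi_2 gamma(1) + c_1
  (E2) gamma(2) = phi_1 gamma(1) + phi_2 gamma(0)
From (E1): gamma(1) = A gamma(0) + B with
  A = phi_1 / (1 - phi_2) = -0.483 / 1.367 = -0.353328,   B = c_1 / (1 - phi_2) = 0.637 / 1.367 = 0.465984.
Insert (E2) into (E0): gamma(0) (1 - phi_2^2) = phi_1 (1 + phi_2) gamma(1) + c_0.
  phi_1 (1 + phi_2) = (-0.483)(0.633) = -0.305739,   1 - phi_2^2 = 0.865311.
Replace gamma(1) by A gamma(0) + B and collect gamma(0):
  gamma(0) [0.865311 - (-0.305739)(-0.353328)] = (-0.305739)(0.465984) + 1.098098
  gamma(0) * 0.757285 = 0.955629
  gamma(0) = 0.955629 / 0.757285 = 1.261914.
  gamma(1) = A gamma(0) + B = (-0.353328)(1.261914) + (0.465984) = 0.020114.
Therefore gamma(1) = 0.0201 (to 4 decimal places).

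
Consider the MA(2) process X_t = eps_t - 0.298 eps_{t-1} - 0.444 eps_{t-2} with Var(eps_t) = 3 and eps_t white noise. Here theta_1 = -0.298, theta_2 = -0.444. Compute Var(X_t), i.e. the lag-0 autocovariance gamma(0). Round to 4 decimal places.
\gamma(0) = 3.8578

For an MA(q) process X_t = eps_t + sum_i theta_i eps_{t-i} with
Var(eps_t) = sigma^2, the variance is
  gamma(0) = sigma^2 * (1 + sum_i theta_i^2).
  sum_i theta_i^2 = (-0.298)^2 + (-0.444)^2 = 0.088804 + 0.197136 = 0.28594.
  gamma(0) = 3 * (1 + 0.28594) = 3 * 1.28594 = 3.85782, which rounds to 3.8578.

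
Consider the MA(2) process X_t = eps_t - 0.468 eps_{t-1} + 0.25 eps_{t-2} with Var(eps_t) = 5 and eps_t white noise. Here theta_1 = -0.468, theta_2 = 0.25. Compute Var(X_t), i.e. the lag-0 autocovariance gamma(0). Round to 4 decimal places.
\gamma(0) = 6.4076

For an MA(q) process X_t = eps_t + sum_i theta_i eps_{t-i} with
Var(eps_t) = sigma^2, the variance is
  gamma(0) = sigma^2 * (1 + sum_i theta_i^2).
  sum_i theta_i^2 = (-0.468)^2 + (0.25)^2 = 0.219024 + 0.0625 = 0.281524.
  gamma(0) = 5 * (1 + 0.281524) = 5 * 1.281524 = 6.40762, which rounds to 6.4076.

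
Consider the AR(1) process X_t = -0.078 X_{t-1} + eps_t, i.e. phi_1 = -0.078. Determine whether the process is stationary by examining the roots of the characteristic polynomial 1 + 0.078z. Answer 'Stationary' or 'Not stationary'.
\text{Stationary}

The AR(p) characteristic polynomial is P(z) = 1 + 0.078z.
Stationarity requires all roots to lie outside the unit circle, i.e. |z| > 1 for every root.
This is linear in z: 1 + (0.078) z = 0  =>  z = -1/(0.078) = -12.820513,  |z| = 12.820513.
Moduli of all roots: 12.8205.
All moduli strictly greater than 1? Yes.
Verdict: Stationary.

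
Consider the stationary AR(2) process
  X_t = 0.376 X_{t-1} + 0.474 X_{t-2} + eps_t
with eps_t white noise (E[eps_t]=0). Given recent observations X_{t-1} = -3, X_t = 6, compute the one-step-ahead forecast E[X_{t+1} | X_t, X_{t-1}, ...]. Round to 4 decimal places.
E[X_{t+1} \mid \mathcal F_t] = 0.8340

For an AR(p) model X_t = c + sum_i phi_i X_{t-i} + eps_t, the
one-step-ahead conditional mean is
  E[X_{t+1} | X_t, ...] = c + sum_i phi_i X_{t+1-i}.
Substitute known values:
  E[X_{t+1} | ...] = (0.376) * (6) + (0.474) * (-3)
                   = 0.8340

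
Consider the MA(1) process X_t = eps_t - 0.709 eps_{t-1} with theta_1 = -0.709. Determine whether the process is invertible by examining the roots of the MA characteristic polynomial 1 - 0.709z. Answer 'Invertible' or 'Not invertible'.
\text{Invertible}

The MA(q) characteristic polynomial is P(z) = 1 - 0.709z.
Invertibility requires all roots to lie outside the unit circle, i.e. |z| > 1 for every root.
This is linear in z: 1 + (-0.709) z = 0  =>  z = -1/(-0.709) = 1.410437,  |z| = 1.410437.
Moduli of all roots: 1.4104.
All moduli strictly greater than 1? Yes.
Verdict: Invertible.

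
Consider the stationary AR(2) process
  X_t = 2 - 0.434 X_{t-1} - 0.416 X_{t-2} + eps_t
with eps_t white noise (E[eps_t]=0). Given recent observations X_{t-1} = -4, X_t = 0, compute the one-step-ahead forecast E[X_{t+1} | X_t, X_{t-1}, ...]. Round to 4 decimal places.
E[X_{t+1} \mid \mathcal F_t] = 3.6640

For an AR(p) model X_t = c + sum_i phi_i X_{t-i} + eps_t, the
one-step-ahead conditional mean is
  E[X_{t+1} | X_t, ...] = c + sum_i phi_i X_{t+1-i}.
Substitute known values:
  E[X_{t+1} | ...] = 2 + (-0.434) * (0) + (-0.416) * (-4)
                   = 3.6640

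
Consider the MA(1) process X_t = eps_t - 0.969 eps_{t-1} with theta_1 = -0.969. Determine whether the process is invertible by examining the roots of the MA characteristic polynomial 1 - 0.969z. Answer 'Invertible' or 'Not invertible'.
\text{Invertible}

The MA(q) characteristic polynomial is P(z) = 1 - 0.969z.
Invertibility requires all roots to lie outside the unit circle, i.e. |z| > 1 for every root.
This is linear in z: 1 + (-0.969) z = 0  =>  z = -1/(-0.969) = 1.031992,  |z| = 1.031992.
Moduli of all roots: 1.0320.
All moduli strictly greater than 1? Yes.
Verdict: Invertible.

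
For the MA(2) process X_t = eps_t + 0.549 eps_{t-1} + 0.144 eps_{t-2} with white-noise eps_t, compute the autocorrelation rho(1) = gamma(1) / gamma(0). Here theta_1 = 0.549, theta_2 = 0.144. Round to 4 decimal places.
\rho(1) = 0.4750

For an MA(q) process with theta_0 = 1, the autocovariance is
  gamma(k) = sigma^2 * sum_{i=0..q-k} theta_i * theta_{i+k},
and rho(k) = gamma(k) / gamma(0). Sigma^2 cancels.
  numerator   = (1)*(0.549) + (0.549)*(0.144) = 0.628056.
  denominator = (1)^2 + (0.549)^2 + (0.144)^2 = 1.322137.
  rho(1) = 0.628056 / 1.322137 = 0.4750.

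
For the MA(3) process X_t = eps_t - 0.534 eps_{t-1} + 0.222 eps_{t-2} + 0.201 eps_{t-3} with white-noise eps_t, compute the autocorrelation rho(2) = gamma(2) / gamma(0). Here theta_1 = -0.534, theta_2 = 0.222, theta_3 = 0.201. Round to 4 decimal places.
\rho(2) = 0.0834

For an MA(q) process with theta_0 = 1, the autocovariance is
  gamma(k) = sigma^2 * sum_{i=0..q-k} theta_i * theta_{i+k},
and rho(k) = gamma(k) / gamma(0). Sigma^2 cancels.
  numerator   = (1)*(0.222) + (-0.534)*(0.201) = 0.114666.
  denominator = (1)^2 + (-0.534)^2 + (0.222)^2 + (0.201)^2 = 1.374841.
  rho(2) = 0.114666 / 1.374841 = 0.0834.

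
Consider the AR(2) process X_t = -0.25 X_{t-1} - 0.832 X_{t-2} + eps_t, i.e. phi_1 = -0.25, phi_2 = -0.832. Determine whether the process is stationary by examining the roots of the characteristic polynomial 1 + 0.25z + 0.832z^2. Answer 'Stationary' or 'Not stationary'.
\text{Stationary}

The AR(p) characteristic polynomial is P(z) = 1 + 0.25z + 0.832z^2.
Stationarity requires all roots to lie outside the unit circle, i.e. |z| > 1 for every root.
Set 1 + (0.25) z + (0.832) z^2 = 0, i.e. a z^2 + b z + c = 0 with a = 0.832, b = 0.25, c = 1.
Discriminant D = b^2 - 4ac = (0.25)^2 - 4*(0.832)*1 = 0.0625 - (3.328) = -3.2655.
D < 0, so the roots are the complex-conjugate pair z = (-b +/- i sqrt(-D)) / (2a) = -0.1502 +/- 1.086i.
For a conjugate pair |z|^2 = z * conj(z) = (product of roots) = c/a = 1/(0.832) = 1.201923, so |z| = sqrt(1.201923) = 1.0963 for both roots.
Moduli of all roots: 1.0963, 1.0963.
All moduli strictly greater than 1? Yes.
Verdict: Stationary.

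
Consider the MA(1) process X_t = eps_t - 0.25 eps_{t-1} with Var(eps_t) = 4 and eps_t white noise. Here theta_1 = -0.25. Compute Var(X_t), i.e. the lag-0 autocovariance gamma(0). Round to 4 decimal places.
\gamma(0) = 4.2500

For an MA(q) process X_t = eps_t + sum_i theta_i eps_{t-i} with
Var(eps_t) = sigma^2, the variance is
  gamma(0) = sigma^2 * (1 + sum_i theta_i^2).
  sum_i theta_i^2 = (-0.25)^2 = 0.0625.
  gamma(0) = 4 * (1 + 0.0625) = 4 * 1.0625 = 4.25, which rounds to 4.2500.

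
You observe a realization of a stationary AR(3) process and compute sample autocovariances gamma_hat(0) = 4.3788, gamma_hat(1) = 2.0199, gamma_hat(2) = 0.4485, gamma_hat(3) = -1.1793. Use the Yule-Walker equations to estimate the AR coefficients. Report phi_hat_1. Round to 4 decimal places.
\hat\phi_{1} = 0.4790

The Yule-Walker equations for an AR(p) process read, in matrix form,
  Gamma_p phi = r_p,   with   (Gamma_p)_{ij} = gamma(|i - j|),
                       (r_p)_i = gamma(i),   i,j = 1..p.
Substitute the sample gammas (Toeplitz matrix and right-hand side of size 3):
  Gamma_p = [[4.3788, 2.0199, 0.4485], [2.0199, 4.3788, 2.0199], [0.4485, 2.0199, 4.3788]]
  r_p     = [2.0199, 0.4485, -1.1793]
Written out (R1..R3):
  (R1) 4.3788 phi_1 + 2.0199 phi_2 + 0.4485 phi_3 = 2.0199
  (R2) 2.0199 phi_1 + 4.3788 phi_2 + 2.0199 phi_3 = 0.4485
  (R3) 0.4485 phi_1 + 2.0199 phi_2 + 4.3788 phi_3 = -1.1793
Gaussian elimination:
  R2 <- R2 - (2.0199/4.3788) R1 = R2 - (0.461291) R1:  3.447039 phi_2 + 1.813011 phi_3 = -0.483261
  R3 <- R3 - (0.4485/4.3788) R1 = R3 - (0.102425) R1:  1.813011 phi_2 + 4.332862 phi_3 = -1.386189
  R3 <- R3 - (1.813011/3.447039) R2 = R3 - (0.525962) R2:  3.379287 phi_3 = -1.132012
Back-substitution:
  phi_hat_3 = -1.132012 / 3.379287 = -0.334985
  phi_hat_2 = (-0.483261 - (1.813011)(-0.334985)) / 3.447039 = 0.035994
  phi_hat_1 = (2.0199 - (2.0199)(0.035994) - (0.4485)(-0.334985)) / 4.3788 = 0.478998
So phi_hat = [0.4790, 0.0360, -0.3350].
Therefore phi_hat_1 = 0.4790.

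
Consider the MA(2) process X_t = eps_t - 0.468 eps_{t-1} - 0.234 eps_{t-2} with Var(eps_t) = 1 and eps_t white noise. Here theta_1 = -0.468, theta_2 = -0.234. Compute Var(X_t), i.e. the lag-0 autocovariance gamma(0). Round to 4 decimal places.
\gamma(0) = 1.2738

For an MA(q) process X_t = eps_t + sum_i theta_i eps_{t-i} with
Var(eps_t) = sigma^2, the variance is
  gamma(0) = sigma^2 * (1 + sum_i theta_i^2).
  sum_i theta_i^2 = (-0.468)^2 + (-0.234)^2 = 0.219024 + 0.054756 = 0.27378.
  gamma(0) = 1 * (1 + 0.27378) = 1 * 1.27378 = 1.27378, which rounds to 1.2738.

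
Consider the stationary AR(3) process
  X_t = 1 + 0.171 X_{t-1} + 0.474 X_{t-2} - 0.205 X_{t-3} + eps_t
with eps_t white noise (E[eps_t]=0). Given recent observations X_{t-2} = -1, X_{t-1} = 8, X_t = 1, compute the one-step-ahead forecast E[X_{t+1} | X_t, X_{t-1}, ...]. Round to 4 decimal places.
E[X_{t+1} \mid \mathcal F_t] = 5.1680

For an AR(p) model X_t = c + sum_i phi_i X_{t-i} + eps_t, the
one-step-ahead conditional mean is
  E[X_{t+1} | X_t, ...] = c + sum_i phi_i X_{t+1-i}.
Substitute known values:
  E[X_{t+1} | ...] = 1 + (0.171) * (1) + (0.474) * (8) + (-0.205) * (-1)
                   = 5.1680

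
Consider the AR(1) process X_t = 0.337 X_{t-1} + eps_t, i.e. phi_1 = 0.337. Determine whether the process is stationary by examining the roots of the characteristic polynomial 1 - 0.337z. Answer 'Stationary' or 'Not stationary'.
\text{Stationary}

The AR(p) characteristic polynomial is P(z) = 1 - 0.337z.
Stationarity requires all roots to lie outside the unit circle, i.e. |z| > 1 for every root.
This is linear in z: 1 + (-0.337) z = 0  =>  z = -1/(-0.337) = 2.967359,  |z| = 2.967359.
Moduli of all roots: 2.9674.
All moduli strictly greater than 1? Yes.
Verdict: Stationary.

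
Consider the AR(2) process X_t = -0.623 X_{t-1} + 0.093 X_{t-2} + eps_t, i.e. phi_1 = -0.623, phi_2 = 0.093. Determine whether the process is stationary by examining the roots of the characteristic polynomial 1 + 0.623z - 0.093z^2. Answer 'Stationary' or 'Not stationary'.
\text{Stationary}

The AR(p) characteristic polynomial is P(z) = 1 + 0.623z - 0.093z^2.
Stationarity requires all roots to lie outside the unit circle, i.e. |z| > 1 for every root.
Set 1 + (0.623) z + (-0.093) z^2 = 0, i.e. a z^2 + b z + c = 0 with a = -0.093, b = 0.623, c = 1.
Discriminant D = b^2 - 4ac = (0.623)^2 - 4*(-0.093)*1 = 0.388129 - (-0.372) = 0.760129.
D >= 0, so the roots are real: z = (-b +/- sqrt(D)) / (2a) = (-0.623 +/- 0.871854) / (-0.186).
  z_1 = (-0.623 + 0.871854) / (-0.186) = -1.3379,   |z_1| = 1.3379.
  z_2 = (-0.623 - 0.871854) / (-0.186) = 8.0368,   |z_2| = 8.0368.
Moduli of all roots: 1.3379, 8.0368.
All moduli strictly greater than 1? Yes.
Verdict: Stationary.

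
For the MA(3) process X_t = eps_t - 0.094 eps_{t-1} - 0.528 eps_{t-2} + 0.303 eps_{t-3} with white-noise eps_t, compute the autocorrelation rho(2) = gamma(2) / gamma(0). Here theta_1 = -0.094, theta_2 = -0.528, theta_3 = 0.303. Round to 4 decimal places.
\rho(2) = -0.4034

For an MA(q) process with theta_0 = 1, the autocovariance is
  gamma(k) = sigma^2 * sum_{i=0..q-k} theta_i * theta_{i+k},
and rho(k) = gamma(k) / gamma(0). Sigma^2 cancels.
  numerator   = (1)*(-0.528) + (-0.094)*(0.303) = -0.556482.
  denominator = (1)^2 + (-0.094)^2 + (-0.528)^2 + (0.303)^2 = 1.379429.
  rho(2) = -0.556482 / 1.379429 = -0.4034.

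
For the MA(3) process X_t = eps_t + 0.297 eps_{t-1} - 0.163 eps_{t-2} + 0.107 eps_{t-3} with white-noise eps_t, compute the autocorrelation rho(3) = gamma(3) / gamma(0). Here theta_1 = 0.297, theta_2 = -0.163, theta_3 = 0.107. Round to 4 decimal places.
\rho(3) = 0.0950

For an MA(q) process with theta_0 = 1, the autocovariance is
  gamma(k) = sigma^2 * sum_{i=0..q-k} theta_i * theta_{i+k},
and rho(k) = gamma(k) / gamma(0). Sigma^2 cancels.
  numerator   = (1)*(0.107) = 0.107.
  denominator = (1)^2 + (0.297)^2 + (-0.163)^2 + (0.107)^2 = 1.126227.
  rho(3) = 0.107 / 1.126227 = 0.0950.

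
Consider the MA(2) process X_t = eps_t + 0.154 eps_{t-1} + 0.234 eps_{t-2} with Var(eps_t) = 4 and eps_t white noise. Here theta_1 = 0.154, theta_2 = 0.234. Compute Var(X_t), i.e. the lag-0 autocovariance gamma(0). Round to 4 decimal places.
\gamma(0) = 4.3139

For an MA(q) process X_t = eps_t + sum_i theta_i eps_{t-i} with
Var(eps_t) = sigma^2, the variance is
  gamma(0) = sigma^2 * (1 + sum_i theta_i^2).
  sum_i theta_i^2 = (0.154)^2 + (0.234)^2 = 0.023716 + 0.054756 = 0.078472.
  gamma(0) = 4 * (1 + 0.078472) = 4 * 1.078472 = 4.313888, which rounds to 4.3139.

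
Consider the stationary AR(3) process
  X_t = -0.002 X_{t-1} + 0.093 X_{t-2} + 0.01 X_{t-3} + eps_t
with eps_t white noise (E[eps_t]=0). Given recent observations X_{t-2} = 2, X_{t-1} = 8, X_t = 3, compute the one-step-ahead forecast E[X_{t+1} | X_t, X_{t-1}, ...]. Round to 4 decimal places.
E[X_{t+1} \mid \mathcal F_t] = 0.7580

For an AR(p) model X_t = c + sum_i phi_i X_{t-i} + eps_t, the
one-step-ahead conditional mean is
  E[X_{t+1} | X_t, ...] = c + sum_i phi_i X_{t+1-i}.
Substitute known values:
  E[X_{t+1} | ...] = (-0.002) * (3) + (0.093) * (8) + (0.01) * (2)
                   = 0.7580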